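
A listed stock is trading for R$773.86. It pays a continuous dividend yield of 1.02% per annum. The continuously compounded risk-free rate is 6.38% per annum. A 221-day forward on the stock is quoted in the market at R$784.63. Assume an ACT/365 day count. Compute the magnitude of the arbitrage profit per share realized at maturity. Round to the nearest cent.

R$14.76 per share

Fair forward: F* = S·e^(carry·T), with carry = (r − q) = 0.0638 − 0.0102 = 0.0536
F* = 773.86 · e^(0.0536 × 221/365) = 773.86 · e^0.032454 = 773.86 × 1.032986 = R$799.3865
Market R$784.63 < fair R$799.3865: forward underpriced → reverse cash-and-carry (short spot, go long the forward).
At maturity, profit = |F_mkt − F*| = |784.63 − 799.3865| = R$14.76 per share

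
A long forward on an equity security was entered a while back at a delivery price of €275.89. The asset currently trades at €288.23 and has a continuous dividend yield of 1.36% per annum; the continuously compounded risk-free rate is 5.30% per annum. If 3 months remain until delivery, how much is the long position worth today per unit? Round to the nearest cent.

Current fair forward for the remaining 3 months: F = S·e^((r − q)·T), (r − q) = 0.0530 − 0.0136 = 0.0394
F = 288.23 · e^(0.0394 × 3/12) = 288.23 × 1.009899 = 291.0832
Value of long forward = (F − K)·e^(−rT) = (291.0832 − 275.89) · e^(−0.0530·3/12)
= 15.1932 × 0.986837 = 14.99

€14.99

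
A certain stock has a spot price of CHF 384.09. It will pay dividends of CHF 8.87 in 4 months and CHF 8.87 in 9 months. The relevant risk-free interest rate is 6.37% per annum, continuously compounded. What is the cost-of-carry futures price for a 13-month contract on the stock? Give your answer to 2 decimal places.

PV(dividends) I = 8.87·e^(−0.0637·4/12) + 8.87·e^(−0.0637·9/12)
I = 8.6836 + 8.4562 = 17.1398
F = (S − I)·e^(rT) = (384.09 − 17.1398) · e^(0.0637·13/12)
= 366.9502 · e^0.069008 = 366.9502 × 1.071445 = CHF 393.17

CHF 393.17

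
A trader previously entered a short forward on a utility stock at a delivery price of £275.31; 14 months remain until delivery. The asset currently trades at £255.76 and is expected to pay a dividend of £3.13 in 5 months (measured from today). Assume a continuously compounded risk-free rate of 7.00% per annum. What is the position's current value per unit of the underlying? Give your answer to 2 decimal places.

PV(remaining dividends) I = 3.13·e^(−0.0700·5/12) = 3.0400
Current forward F = (S − I)·e^(rT) = (255.76 − 3.0400)·e^(0.0700·14/12) = 252.7200 × 1.085094 = 274.2250
Value (long) = (F − K)·e^(−rT) = (274.2250 − 275.31) × 0.921579 = -0.9999
Short position value = −(long value) = £1.00

£1.00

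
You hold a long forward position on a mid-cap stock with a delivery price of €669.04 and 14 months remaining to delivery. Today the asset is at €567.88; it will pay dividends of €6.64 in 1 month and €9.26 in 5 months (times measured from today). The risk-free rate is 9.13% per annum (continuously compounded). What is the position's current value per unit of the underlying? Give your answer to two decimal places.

-€49.06

PV(remaining dividends) I = 6.64·e^(−0.0913·1/12) + 9.26·e^(−0.0913·5/12) = 15.5040
Current forward F = (S − I)·e^(rT) = (567.88 − 15.5040)·e^(0.0913·14/12) = 552.3760 × 1.112396 = 614.4609
Value (long) = (F − K)·e^(−rT) = (614.4609 − 669.04) × 0.898960 = -49.0644
Value = -€49.06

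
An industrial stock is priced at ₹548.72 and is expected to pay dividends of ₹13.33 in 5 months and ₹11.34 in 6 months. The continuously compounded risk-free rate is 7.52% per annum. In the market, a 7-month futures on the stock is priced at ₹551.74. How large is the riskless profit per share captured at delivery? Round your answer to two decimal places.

₹3.32 per share

PV(dividends) I = 13.33·e^(−0.0752·5/12) + 11.34·e^(−0.0752·6/12) = 23.8403
Fair futures F* = (S − I)·e^(rT) = (548.72 − 23.8403)·e^0.043867 = 524.8797 × 1.044843 = 548.4169
Market ₹551.74 > fair 548.4169: forward overpriced → cash-and-carry (borrow at r, buy the stock and collect the dividends, short the forward).
Profit at T = |F_mkt − F*| = |551.74 − 548.4169| = ₹3.32 per share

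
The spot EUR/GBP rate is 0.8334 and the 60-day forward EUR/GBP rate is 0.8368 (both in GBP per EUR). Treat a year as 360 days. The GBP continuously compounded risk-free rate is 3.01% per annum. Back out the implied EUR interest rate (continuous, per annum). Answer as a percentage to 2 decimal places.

0.57%

F = S·e^((r_GBP − r_EUR)T) ⇒ r_EUR = r_GBP − ln(F/S)/T
ln(0.8368/0.8334) = 0.004071; /(60/360) = 0.024426
r_EUR = 0.0301 − 0.024426 = 0.005674
r_EUR = 0.57%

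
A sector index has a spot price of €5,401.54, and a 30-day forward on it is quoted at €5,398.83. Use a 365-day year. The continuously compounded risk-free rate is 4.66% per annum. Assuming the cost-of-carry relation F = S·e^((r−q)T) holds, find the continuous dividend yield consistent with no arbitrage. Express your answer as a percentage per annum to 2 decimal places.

5.27%

From F = S·e^((r−q)T): (r − q) = ln(F/S)/T
ln(5398.83/5401.54) = ln(0.999498) = -0.000502
(r − q) = -0.000502 / (30/365) = -0.006108
q = r − ln(F/S)/T = 0.0466 + 0.006108 = 0.052708
q = 5.27%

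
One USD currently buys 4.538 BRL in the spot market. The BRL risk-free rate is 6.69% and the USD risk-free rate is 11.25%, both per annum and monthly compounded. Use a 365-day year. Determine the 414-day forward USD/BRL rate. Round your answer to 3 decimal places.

4.311

By covered interest parity, F = S · (1+r_BRL/12)^(12T) / (1+r_USD/12)^(12T)
= 4.538 × 1.078607 / 1.135426 = 4.538 × 0.949958
F = 4.311 BRL per USD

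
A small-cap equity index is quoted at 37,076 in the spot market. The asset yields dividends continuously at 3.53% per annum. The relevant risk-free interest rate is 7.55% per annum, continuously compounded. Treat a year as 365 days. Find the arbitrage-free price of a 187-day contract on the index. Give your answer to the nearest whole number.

F = S·e^((r − q)T) = 37076 · e^((0.0755 − 0.0353) × 187/365)
= 37076 · e^0.020596 = 37076 × 1.020810
F = 37,848

37,848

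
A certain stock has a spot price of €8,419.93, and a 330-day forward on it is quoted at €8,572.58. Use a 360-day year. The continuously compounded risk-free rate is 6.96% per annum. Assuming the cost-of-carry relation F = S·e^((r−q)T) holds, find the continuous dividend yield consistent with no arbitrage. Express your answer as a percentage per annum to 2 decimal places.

From F = S·e^((r−q)T): (r − q) = ln(F/S)/T
ln(8572.58/8419.93) = ln(1.018130) = 0.017968
(r − q) = 0.017968 / (330/360) = 0.019601
q = r − ln(F/S)/T = 0.0696 − 0.019601 = 0.049999
q = 5.00%

5.00%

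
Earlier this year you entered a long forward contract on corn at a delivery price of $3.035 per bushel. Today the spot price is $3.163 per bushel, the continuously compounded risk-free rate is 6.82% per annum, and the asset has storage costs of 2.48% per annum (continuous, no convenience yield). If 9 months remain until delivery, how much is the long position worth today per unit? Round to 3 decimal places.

$0.339 per bushel

Current fair forward for the remaining 9 months: F = S·e^((r + u)·T), (r + u) = 0.0682 + 0.0248 = 0.0930
F = 3.163 · e^(0.0930 × 9/12) = 3.163 × 1.072240 = 3.3915
Value of long forward = (F − K)·e^(−rT) = (3.3915 − 3.035) · e^(−0.0682·9/12)
= 0.3565 × 0.950136 = 0.339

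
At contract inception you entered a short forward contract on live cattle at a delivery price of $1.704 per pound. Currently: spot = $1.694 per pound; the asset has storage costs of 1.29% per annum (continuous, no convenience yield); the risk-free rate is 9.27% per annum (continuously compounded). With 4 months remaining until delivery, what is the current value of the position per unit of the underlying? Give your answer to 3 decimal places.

Current fair forward for the remaining 4 months: F = S·e^((r + u)·T), (r + u) = 0.0927 + 0.0129 = 0.1056
F = 1.694 · e^(0.1056 × 4/12) = 1.694 × 1.035827 = 1.7547
Value of long forward = (F − K)·e^(−rT) = (1.7547 − 1.704) · e^(−0.0927·4/12)
= 0.0507 × 0.969573 = 0.049
Short position value = −(long value) = -$0.049

-$0.049 per pound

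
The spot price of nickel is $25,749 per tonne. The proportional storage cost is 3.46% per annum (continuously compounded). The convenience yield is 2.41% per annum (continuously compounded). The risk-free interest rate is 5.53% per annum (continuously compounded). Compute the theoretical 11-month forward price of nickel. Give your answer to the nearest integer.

Net carry = r + u − y = 0.0553 + 0.0346 − 0.0241 = 0.0658
F = S·e^((r+u−y)T) = 25749 · e^(0.0658 × 11/12) = 25749 · e^0.060317
= 25749 × 1.062173 = $27,350 per tonne

$27,350 per tonne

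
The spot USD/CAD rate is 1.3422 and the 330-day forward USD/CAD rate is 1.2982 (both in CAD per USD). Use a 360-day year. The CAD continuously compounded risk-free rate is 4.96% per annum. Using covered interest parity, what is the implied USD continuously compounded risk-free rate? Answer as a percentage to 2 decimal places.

8.60%

F = S·e^((r_CAD − r_USD)T) ⇒ r_USD = r_CAD − ln(F/S)/T
ln(1.2982/1.3422) = -0.033331; /(330/360) = -0.036361
r_USD = 0.0496 + 0.036361 = 0.085961
r_USD = 8.60%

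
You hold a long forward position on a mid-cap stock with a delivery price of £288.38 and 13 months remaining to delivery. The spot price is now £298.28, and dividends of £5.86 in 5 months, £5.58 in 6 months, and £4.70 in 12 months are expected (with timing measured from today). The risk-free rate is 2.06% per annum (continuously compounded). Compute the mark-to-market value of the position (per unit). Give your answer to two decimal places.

PV(remaining dividends) I = 5.86·e^(−0.0206·5/12) + 5.58·e^(−0.0206·6/12) + 4.70·e^(−0.0206·12/12) = 15.9369
Current forward F = (S − I)·e^(rT) = (298.28 − 15.9369)·e^(0.0206·13/12) = 282.3431 × 1.022568 = 288.7150
Value (long) = (F − K)·e^(−rT) = (288.7150 − 288.38) × 0.977931 = 0.3276
Value = £0.33

£0.33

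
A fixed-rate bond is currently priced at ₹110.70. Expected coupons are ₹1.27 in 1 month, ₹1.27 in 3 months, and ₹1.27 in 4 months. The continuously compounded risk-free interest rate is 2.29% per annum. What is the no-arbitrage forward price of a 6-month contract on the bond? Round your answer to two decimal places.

PV(coupons) I = 1.27·e^(−0.0229·1/12) + 1.27·e^(−0.0229·3/12) + 1.27·e^(−0.0229·4/12)
I = 1.2676 + 1.2628 + 1.2603 = 3.7907
F = (S − I)·e^(rT) = (110.70 − 3.7907) · e^(0.0229·6/12)
= 106.9093 · e^0.011450 = 106.9093 × 1.011516 = ₹108.14

₹108.14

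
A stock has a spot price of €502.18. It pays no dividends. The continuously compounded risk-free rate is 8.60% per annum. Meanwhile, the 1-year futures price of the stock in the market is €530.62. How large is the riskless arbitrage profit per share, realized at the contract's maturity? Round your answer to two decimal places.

€16.66 per share

Fair futures: F* = S·e^(carry·T), with carry = r = 0.0860
F* = 502.18 · e^(0.0860 × 1) = 502.18 · e^0.086000 = 502.18 × 1.089806 = €547.2788
Market €530.62 < fair €547.2788: forward underpriced → reverse cash-and-carry (short spot, go long the forward).
At maturity, profit = |F_mkt − F*| = |530.62 − 547.2788| = €16.66 per share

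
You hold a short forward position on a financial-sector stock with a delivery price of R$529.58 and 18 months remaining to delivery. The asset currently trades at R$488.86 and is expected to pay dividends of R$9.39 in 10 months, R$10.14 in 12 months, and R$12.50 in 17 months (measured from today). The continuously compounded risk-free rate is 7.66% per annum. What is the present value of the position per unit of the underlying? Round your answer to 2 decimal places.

PV(remaining dividends) I = 9.39·e^(−0.0766·10/12) + 10.14·e^(−0.0766·12/12) + 12.50·e^(−0.0766·17/12) = 29.4162
Current forward F = (S − I)·e^(rT) = (488.86 − 29.4162)·e^(0.0766·18/12) = 459.4438 × 1.121761 = 515.3861
Value (long) = (F − K)·e^(−rT) = (515.3861 − 529.58) × 0.891455 = -12.6532
Short position value = −(long value) = R$12.65

R$12.65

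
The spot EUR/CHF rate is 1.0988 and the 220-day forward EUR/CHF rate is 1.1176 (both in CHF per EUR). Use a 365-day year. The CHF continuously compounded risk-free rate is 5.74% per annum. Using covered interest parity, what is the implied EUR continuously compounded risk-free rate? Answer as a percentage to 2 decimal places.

2.93%

F = S·e^((r_CHF − r_EUR)T) ⇒ r_EUR = r_CHF − ln(F/S)/T
ln(1.1176/1.0988) = 0.016965; /(220/365) = 0.028146
r_EUR = 0.0574 − 0.028146 = 0.029254
r_EUR = 2.93%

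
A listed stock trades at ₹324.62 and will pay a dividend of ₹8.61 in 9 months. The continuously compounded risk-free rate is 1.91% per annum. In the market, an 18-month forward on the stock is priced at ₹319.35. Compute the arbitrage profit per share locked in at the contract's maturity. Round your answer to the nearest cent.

₹5.97 per share

PV(dividends) I = 8.61·e^(−0.0191·9/12) = 8.4875
Fair forward F* = (S − I)·e^(rT) = (324.62 − 8.4875)·e^0.028650 = 316.1325 × 1.029064 = 325.3206
Market ₹319.35 < fair 325.3206: forward underpriced → reverse cash-and-carry (short the stock, invest proceeds at r, pay the dividends, go long the forward).
Profit at T = |F_mkt − F*| = |319.35 − 325.3206| = ₹5.97 per share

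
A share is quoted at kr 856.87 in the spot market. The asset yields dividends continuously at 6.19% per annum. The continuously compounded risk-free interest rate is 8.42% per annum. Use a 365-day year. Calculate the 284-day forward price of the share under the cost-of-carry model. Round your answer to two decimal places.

kr 871.87

F = S·e^((r − q)T) = 856.87 · e^((0.0842 − 0.0619) × 284/365)
= 856.87 · e^0.017351 = 856.87 × 1.017502
F = kr 871.87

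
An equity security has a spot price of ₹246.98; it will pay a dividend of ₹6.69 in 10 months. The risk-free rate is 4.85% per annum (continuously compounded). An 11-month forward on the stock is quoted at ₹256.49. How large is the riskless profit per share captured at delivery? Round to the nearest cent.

PV(dividends) I = 6.69·e^(−0.0485·10/12) = 6.4250
Fair forward F* = (S − I)·e^(rT) = (246.98 − 6.4250)·e^0.044458 = 240.5550 × 1.045461 = 251.4909
Market ₹256.49 > fair 251.4909: forward overpriced → cash-and-carry (borrow at r, buy the stock and collect the dividends, short the forward).
Profit at T = |F_mkt − F*| = |256.49 − 251.4909| = ₹5.00 per share

₹5.00 per share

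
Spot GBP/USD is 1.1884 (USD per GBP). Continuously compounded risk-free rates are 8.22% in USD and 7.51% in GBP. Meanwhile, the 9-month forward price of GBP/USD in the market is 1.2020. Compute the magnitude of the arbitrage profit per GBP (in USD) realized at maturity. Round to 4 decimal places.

0.0073 per GBP (in USD)

Fair forward: F* = S·e^(carry·T), with carry = (r_USD − r_GBP) = 0.0822 − 0.0751 = 0.0071
F* = 1.1884 · e^(0.0071 × 9/12) = 1.1884 · e^0.005325 = 1.1884 × 1.005339 = 1.1947
Market 1.2020 > fair 1.1947: forward overpriced → cash-and-carry (buy spot, short the forward).
At maturity, profit = |F_mkt − F*| = |1.2020 − 1.1947| = 0.0073 per GBP (in USD)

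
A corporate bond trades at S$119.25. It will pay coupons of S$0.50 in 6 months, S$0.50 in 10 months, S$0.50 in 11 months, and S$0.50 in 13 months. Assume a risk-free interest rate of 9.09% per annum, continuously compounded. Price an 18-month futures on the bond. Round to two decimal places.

PV(coupons) I = 0.50·e^(−0.0909·6/12) + 0.50·e^(−0.0909·10/12) + 0.50·e^(−0.0909·11/12) + 0.50·e^(−0.0909·13/12)
I = 0.4778 + 0.4635 + 0.4600 + 0.4531 = 1.8544
F = (S − I)·e^(rT) = (119.25 − 1.8544) · e^(0.0909·18/12)
= 117.3956 · e^0.136350 = 117.3956 × 1.146083 = S$134.55

S$134.55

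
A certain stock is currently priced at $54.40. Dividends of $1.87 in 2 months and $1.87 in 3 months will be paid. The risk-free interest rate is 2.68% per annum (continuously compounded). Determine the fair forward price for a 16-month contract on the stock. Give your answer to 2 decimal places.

$52.52

PV(dividends) I = 1.87·e^(−0.0268·2/12) + 1.87·e^(−0.0268·3/12)
I = 1.8617 + 1.8575 = 3.7192
F = (S − I)·e^(rT) = (54.40 − 3.7192) · e^(0.0268·16/12)
= 50.6808 · e^0.035733 = 50.6808 × 1.036379 = $52.52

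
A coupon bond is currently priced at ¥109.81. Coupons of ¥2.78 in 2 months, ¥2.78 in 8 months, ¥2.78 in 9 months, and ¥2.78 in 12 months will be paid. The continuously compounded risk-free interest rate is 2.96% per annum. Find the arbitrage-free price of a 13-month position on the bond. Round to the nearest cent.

PV(coupons) I = 2.78·e^(−0.0296·2/12) + 2.78·e^(−0.0296·8/12) + 2.78·e^(−0.0296·9/12) + 2.78·e^(−0.0296·12/12)
I = 2.7663 + 2.7257 + 2.7190 + 2.6989 = 10.9099
F = (S − I)·e^(rT) = (109.81 − 10.9099) · e^(0.0296·13/12)
= 98.9001 · e^0.032067 = 98.9001 × 1.032587 = ¥102.12

¥102.12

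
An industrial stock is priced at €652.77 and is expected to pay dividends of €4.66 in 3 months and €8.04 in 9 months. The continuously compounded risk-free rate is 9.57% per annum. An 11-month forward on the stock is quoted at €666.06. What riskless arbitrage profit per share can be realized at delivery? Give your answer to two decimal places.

€33.42 per share

PV(dividends) I = 4.66·e^(−0.0957·3/12) + 8.04·e^(−0.0957·9/12) = 12.0330
Fair forward F* = (S − I)·e^(rT) = (652.77 − 12.0330)·e^0.087725 = 640.7370 × 1.091688 = 699.4849
Market €666.06 < fair 699.4849: forward underpriced → reverse cash-and-carry (short the stock, invest proceeds at r, pay the dividends, go long the forward).
Profit at T = |F_mkt − F*| = |666.06 − 699.4849| = €33.42 per share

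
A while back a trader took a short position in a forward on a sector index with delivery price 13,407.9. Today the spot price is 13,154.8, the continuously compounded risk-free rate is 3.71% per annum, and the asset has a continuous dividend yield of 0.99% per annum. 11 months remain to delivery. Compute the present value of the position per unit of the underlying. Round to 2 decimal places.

Current fair forward for the remaining 11 months: F = S·e^((r − q)·T), (r − q) = 0.0371 − 0.0099 = 0.0272
F = 13154.8 · e^(0.0272 × 11/12) = 13154.8 × 1.02524677 = 13486.9162
Value of long forward = (F − K)·e^(−rT) = (13486.9162 − 13407.9) · e^(−0.0371·11/12)
= 79.0162 × 0.96656345 = 76.37
Short position value = −(long value) = -76.37

-76.37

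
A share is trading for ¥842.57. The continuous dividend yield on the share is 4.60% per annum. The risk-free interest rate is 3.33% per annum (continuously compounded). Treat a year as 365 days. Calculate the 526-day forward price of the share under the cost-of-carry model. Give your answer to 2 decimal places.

F = S·e^((r − q)T) = 842.57 · e^((0.0333 − 0.0460) × 526/365)
= 842.57 · e^-0.018302 = 842.57 × 0.981864
F = ¥827.29

¥827.29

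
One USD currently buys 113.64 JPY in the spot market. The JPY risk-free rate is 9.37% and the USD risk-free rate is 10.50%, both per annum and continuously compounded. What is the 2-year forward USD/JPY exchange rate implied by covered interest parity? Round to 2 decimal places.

111.10

F = S·e^((r_JPY − r_USD)T) = 113.64 · e^((0.0937 − 0.1050) × 2)
= 113.64 · e^-0.022600 = 113.64 × 0.977653
F = 111.10 JPY per USD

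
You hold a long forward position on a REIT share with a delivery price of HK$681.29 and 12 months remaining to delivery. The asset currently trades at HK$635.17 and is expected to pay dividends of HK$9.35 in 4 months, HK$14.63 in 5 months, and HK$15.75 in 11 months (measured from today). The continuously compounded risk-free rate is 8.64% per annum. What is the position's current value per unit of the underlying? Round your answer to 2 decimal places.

-HK$27.48

PV(remaining dividends) I = 9.35·e^(−0.0864·4/12) + 14.63·e^(−0.0864·5/12) + 15.75·e^(−0.0864·11/12) = 37.7480
Current forward F = (S − I)·e^(rT) = (635.17 − 37.7480)·e^(0.0864·12/12) = 597.4220 × 1.090242 = 651.3346
Value (long) = (F − K)·e^(−rT) = (651.3346 − 681.29) × 0.917227 = -27.4759
Value = -HK$27.48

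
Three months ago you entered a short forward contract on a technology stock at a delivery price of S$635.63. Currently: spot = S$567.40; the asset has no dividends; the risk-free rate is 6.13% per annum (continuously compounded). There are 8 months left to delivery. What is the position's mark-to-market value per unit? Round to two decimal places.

Current fair forward for the remaining 8 months: F = S·e^(r·T), r = 0.0613
F = 567.40 · e^(0.0613 × 8/12) = 567.40 × 1.041713 = 591.0680
Value of long forward = (F − K)·e^(−rT) = (591.0680 − 635.63) · e^(−0.0613·8/12)
= -44.5620 × 0.959957 = -42.78
Short position value = −(long value) = S$42.78

S$42.78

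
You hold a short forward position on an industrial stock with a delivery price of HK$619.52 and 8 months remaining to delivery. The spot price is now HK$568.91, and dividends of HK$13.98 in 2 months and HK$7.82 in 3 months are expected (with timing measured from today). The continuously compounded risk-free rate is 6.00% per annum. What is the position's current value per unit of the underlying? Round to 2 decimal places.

HK$47.86

PV(remaining dividends) I = 13.98·e^(−0.0600·2/12) + 7.82·e^(−0.0600·3/12) = 21.5445
Current forward F = (S − I)·e^(rT) = (568.91 − 21.5445)·e^(0.0600·8/12) = 547.3655 × 1.040811 = 569.7040
Value (long) = (F − K)·e^(−rT) = (569.7040 − 619.52) × 0.960789 = -47.8627
Short position value = −(long value) = HK$47.86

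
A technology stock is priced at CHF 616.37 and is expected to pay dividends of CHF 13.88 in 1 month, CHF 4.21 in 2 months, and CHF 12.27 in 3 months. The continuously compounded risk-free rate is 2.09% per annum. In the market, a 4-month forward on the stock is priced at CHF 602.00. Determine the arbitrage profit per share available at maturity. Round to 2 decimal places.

PV(dividends) I = 13.88·e^(−0.0209·1/12) + 4.21·e^(−0.0209·2/12) + 12.27·e^(−0.0209·3/12) = 30.2573
Fair forward F* = (S − I)·e^(rT) = (616.37 − 30.2573)·e^0.006967 = 586.1127 × 1.006991 = 590.2102
Market CHF 602.00 > fair 590.2102: forward overpriced → cash-and-carry (borrow at r, buy the stock and collect the dividends, short the forward).
Profit at T = |F_mkt − F*| = |602.00 − 590.2102| = CHF 11.79 per share

CHF 11.79 per share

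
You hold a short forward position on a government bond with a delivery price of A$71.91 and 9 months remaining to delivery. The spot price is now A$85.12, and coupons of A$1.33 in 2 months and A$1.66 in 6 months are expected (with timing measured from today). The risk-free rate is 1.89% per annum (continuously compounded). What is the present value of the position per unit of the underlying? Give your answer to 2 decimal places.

-A$11.25

PV(remaining coupons) I = 1.33·e^(−0.0189·2/12) + 1.66·e^(−0.0189·6/12) = 2.9702
Current forward F = (S − I)·e^(rT) = (85.12 − 2.9702)·e^(0.0189·9/12) = 82.1498 × 1.014276 = 83.3226
Value (long) = (F − K)·e^(−rT) = (83.3226 − 71.91) × 0.985925 = 11.2520
Short position value = −(long value) = -A$11.25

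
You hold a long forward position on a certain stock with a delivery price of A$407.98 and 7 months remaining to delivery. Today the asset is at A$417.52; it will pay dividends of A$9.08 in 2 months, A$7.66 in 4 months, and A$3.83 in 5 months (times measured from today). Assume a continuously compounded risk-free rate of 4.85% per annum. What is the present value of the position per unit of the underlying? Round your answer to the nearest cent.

PV(remaining dividends) I = 9.08·e^(−0.0485·2/12) + 7.66·e^(−0.0485·4/12) + 3.83·e^(−0.0485·5/12) = 20.2974
Current forward F = (S − I)·e^(rT) = (417.52 − 20.2974)·e^(0.0485·7/12) = 397.2226 × 1.028696 = 408.6213
Value (long) = (F − K)·e^(−rT) = (408.6213 − 407.98) × 0.972105 = 0.6234
Value = A$0.62

A$0.62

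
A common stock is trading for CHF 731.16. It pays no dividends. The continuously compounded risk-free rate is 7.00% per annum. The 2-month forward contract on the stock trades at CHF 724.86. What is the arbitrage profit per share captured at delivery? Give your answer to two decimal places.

Fair forward: F* = S·e^(carry·T), with carry = r = 0.0700
F* = 731.16 · e^(0.0700 × 2/12) = 731.16 · e^0.011667 = 731.16 × 1.011735 = CHF 739.7402
Market CHF 724.86 < fair CHF 739.7402: forward underpriced → reverse cash-and-carry (short spot, go long the forward).
At maturity, profit = |F_mkt − F*| = |724.86 − 739.7402| = CHF 14.88 per share

CHF 14.88 per share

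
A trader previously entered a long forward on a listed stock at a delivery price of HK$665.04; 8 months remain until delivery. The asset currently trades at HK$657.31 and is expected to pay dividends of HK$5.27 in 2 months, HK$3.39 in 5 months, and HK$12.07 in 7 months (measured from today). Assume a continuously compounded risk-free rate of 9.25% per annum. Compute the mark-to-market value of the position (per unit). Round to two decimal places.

HK$12.15

PV(remaining dividends) I = 5.27·e^(−0.0925·2/12) + 3.39·e^(−0.0925·5/12) + 12.07·e^(−0.0925·7/12) = 19.8872
Current forward F = (S − I)·e^(rT) = (657.31 − 19.8872)·e^(0.0925·8/12) = 637.4228 × 1.063608 = 677.9680
Value (long) = (F − K)·e^(−rT) = (677.9680 − 665.04) × 0.940196 = 12.1549
Value = HK$12.15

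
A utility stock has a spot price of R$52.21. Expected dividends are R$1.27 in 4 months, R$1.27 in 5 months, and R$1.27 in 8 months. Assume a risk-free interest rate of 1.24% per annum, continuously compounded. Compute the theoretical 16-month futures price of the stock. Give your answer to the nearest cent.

PV(dividends) I = 1.27·e^(−0.0124·4/12) + 1.27·e^(−0.0124·5/12) + 1.27·e^(−0.0124·8/12)
I = 1.2648 + 1.2635 + 1.2595 = 3.7878
F = (S − I)·e^(rT) = (52.21 − 3.7878) · e^(0.0124·16/12)
= 48.4222 · e^0.016533 = 48.4222 × 1.016670 = R$49.23

R$49.23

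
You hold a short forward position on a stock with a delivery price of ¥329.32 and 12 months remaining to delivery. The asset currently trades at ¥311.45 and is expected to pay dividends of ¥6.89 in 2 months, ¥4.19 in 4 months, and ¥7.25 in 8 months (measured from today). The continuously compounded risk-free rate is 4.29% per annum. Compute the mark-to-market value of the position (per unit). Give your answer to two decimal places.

¥22.06

PV(remaining dividends) I = 6.89·e^(−0.0429·2/12) + 4.19·e^(−0.0429·4/12) + 7.25·e^(−0.0429·8/12) = 18.0170
Current forward F = (S − I)·e^(rT) = (311.45 − 18.0170)·e^(0.0429·12/12) = 293.4330 × 1.043834 = 306.2953
Value (long) = (F − K)·e^(−rT) = (306.2953 − 329.32) × 0.958007 = -22.0578
Short position value = −(long value) = ¥22.06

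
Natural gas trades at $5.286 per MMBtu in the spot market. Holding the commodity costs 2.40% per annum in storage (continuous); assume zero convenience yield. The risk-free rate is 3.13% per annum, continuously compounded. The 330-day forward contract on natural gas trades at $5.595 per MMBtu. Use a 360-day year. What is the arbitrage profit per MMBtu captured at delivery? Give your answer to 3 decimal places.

Fair forward: F* = S·e^(carry·T), with carry = (r + u) = 0.0313 + 0.0240 = 0.0553
F* = 5.286 · e^(0.0553 × 330/360) = 5.286 · e^0.050692 = 5.286 × 1.051999 = $5.5609
Market $5.595 > fair $5.5609: forward overpriced → cash-and-carry (buy spot, short the forward).
At maturity, profit = |F_mkt − F*| = |5.595 − 5.5609| = $0.034 per MMBtu

$0.034 per MMBtu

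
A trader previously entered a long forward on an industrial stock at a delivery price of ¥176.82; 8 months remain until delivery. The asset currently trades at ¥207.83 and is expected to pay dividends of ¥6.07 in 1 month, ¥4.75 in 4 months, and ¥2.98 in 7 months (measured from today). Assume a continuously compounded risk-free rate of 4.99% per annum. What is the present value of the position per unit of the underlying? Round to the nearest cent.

PV(remaining dividends) I = 6.07·e^(−0.0499·1/12) + 4.75·e^(−0.0499·4/12) + 2.98·e^(−0.0499·7/12) = 13.6110
Current forward F = (S − I)·e^(rT) = (207.83 − 13.6110)·e^(0.0499·8/12) = 194.2190 × 1.033826 = 200.7887
Value (long) = (F − K)·e^(−rT) = (200.7887 − 176.82) × 0.967281 = 23.1845
Value = ¥23.18

¥23.18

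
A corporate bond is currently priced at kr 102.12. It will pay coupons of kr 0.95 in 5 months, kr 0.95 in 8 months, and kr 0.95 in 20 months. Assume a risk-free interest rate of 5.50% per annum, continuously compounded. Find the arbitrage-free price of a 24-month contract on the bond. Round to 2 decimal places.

kr 110.97

PV(coupons) I = 0.95·e^(−0.0550·5/12) + 0.95·e^(−0.0550·8/12) + 0.95·e^(−0.0550·20/12)
I = 0.9285 + 0.9158 + 0.8668 = 2.7111
F = (S − I)·e^(rT) = (102.12 − 2.7111) · e^(0.0550·24/12)
= 99.4089 · e^0.110000 = 99.4089 × 1.116278 = kr 110.97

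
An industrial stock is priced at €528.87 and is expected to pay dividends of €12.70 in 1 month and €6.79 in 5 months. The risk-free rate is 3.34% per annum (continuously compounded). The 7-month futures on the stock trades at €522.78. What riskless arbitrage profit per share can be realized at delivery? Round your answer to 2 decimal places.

€3.25 per share

PV(dividends) I = 12.70·e^(−0.0334·1/12) + 6.79·e^(−0.0334·5/12) = 19.3609
Fair futures F* = (S − I)·e^(rT) = (528.87 − 19.3609)·e^0.019483 = 509.5091 × 1.019674 = 519.5332
Market €522.78 > fair 519.5332: forward overpriced → cash-and-carry (borrow at r, buy the stock and collect the dividends, short the forward).
Profit at T = |F_mkt − F*| = |522.78 − 519.5332| = €3.25 per share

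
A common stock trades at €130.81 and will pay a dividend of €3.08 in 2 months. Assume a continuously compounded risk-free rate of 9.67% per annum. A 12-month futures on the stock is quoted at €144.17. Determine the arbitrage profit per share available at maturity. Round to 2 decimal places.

PV(dividends) I = 3.08·e^(−0.0967·2/12) = 3.0308
Fair futures F* = (S − I)·e^(rT) = (130.81 − 3.0308)·e^0.096700 = 127.7792 × 1.101530 = 140.7526
Market €144.17 > fair 140.7526: forward overpriced → cash-and-carry (borrow at r, buy the stock and collect the dividends, short the forward).
Profit at T = |F_mkt − F*| = |144.17 − 140.7526| = €3.42 per share

€3.42 per share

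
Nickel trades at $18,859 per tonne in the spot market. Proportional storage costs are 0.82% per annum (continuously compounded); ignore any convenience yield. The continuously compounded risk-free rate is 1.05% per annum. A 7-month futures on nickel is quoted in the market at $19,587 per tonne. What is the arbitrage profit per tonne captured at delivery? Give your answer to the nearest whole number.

Fair futures: F* = S·e^(carry·T), with carry = (r + u) = 0.0105 + 0.0082 = 0.0187
F* = 18859 · e^(0.0187 × 7/12) = 18859 · e^0.010908 = 18859 × 1.010968 = $19065.8455
Market $19587 > fair $19065.8455: forward overpriced → cash-and-carry (buy spot, short the forward).
At maturity, profit = |F_mkt − F*| = |19587 − 19065.8455| = $521 per tonne

$521 per tonne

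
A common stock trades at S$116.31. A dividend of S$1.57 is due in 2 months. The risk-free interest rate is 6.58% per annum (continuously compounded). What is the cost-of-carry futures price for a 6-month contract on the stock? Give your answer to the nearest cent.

S$118.60

PV(dividends) I = 1.57·e^(−0.0658·2/12)
I = 1.5529
F = (S − I)·e^(rT) = (116.31 − 1.5529) · e^(0.0658·6/12)
= 114.7571 · e^0.032900 = 114.7571 × 1.033447 = S$118.60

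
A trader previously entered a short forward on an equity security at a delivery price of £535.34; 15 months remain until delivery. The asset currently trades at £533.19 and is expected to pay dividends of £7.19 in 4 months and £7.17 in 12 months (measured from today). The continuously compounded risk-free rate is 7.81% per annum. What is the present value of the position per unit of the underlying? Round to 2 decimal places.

-£34.01

PV(remaining dividends) I = 7.19·e^(−0.0781·4/12) + 7.17·e^(−0.0781·12/12) = 13.6366
Current forward F = (S − I)·e^(rT) = (533.19 − 13.6366)·e^(0.0781·15/12) = 519.5534 × 1.102549 = 572.8331
Value (long) = (F − K)·e^(−rT) = (572.8331 − 535.34) × 0.906989 = 34.0058
Short position value = −(long value) = -£34.01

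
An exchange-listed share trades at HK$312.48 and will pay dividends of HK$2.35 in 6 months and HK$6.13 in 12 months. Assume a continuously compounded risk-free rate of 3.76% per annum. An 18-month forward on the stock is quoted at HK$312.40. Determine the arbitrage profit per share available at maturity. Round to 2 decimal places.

PV(dividends) I = 2.35·e^(−0.0376·6/12) + 6.13·e^(−0.0376·12/12) = 8.2100
Fair forward F* = (S − I)·e^(rT) = (312.48 − 8.2100)·e^0.056400 = 304.2700 × 1.058021 = 321.9240
Market HK$312.40 < fair 321.9240: forward underpriced → reverse cash-and-carry (short the stock, invest proceeds at r, pay the dividends, go long the forward).
Profit at T = |F_mkt − F*| = |312.40 − 321.9240| = HK$9.52 per share

HK$9.52 per share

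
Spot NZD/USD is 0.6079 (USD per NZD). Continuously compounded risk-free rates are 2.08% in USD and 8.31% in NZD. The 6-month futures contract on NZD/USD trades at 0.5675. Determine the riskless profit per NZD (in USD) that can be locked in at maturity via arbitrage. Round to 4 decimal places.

0.0218 per NZD (in USD)

Fair futures: F* = S·e^(carry·T), with carry = (r_USD − r_NZD) = 0.0208 − 0.0831 = -0.0623
F* = 0.6079 · e^(-0.0623 × 6/12) = 0.6079 · e^-0.031150 = 0.6079 × 0.969330 = 0.5893
Market 0.5675 < fair 0.5893: forward underpriced → reverse cash-and-carry (short spot, go long the forward).
At maturity, profit = |F_mkt − F*| = |0.5675 − 0.5893| = 0.0218 per NZD (in USD)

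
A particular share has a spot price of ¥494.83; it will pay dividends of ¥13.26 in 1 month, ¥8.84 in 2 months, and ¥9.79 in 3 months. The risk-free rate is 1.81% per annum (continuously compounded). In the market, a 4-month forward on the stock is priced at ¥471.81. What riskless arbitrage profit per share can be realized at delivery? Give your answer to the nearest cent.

PV(dividends) I = 13.26·e^(−0.0181·1/12) + 8.84·e^(−0.0181·2/12) + 9.79·e^(−0.0181·3/12) = 31.7992
Fair forward F* = (S − I)·e^(rT) = (494.83 − 31.7992)·e^0.006033 = 463.0308 × 1.006051 = 465.8326
Market ¥471.81 > fair 465.8326: forward overpriced → cash-and-carry (borrow at r, buy the stock and collect the dividends, short the forward).
Profit at T = |F_mkt − F*| = |471.81 − 465.8326| = ¥5.98 per share

¥5.98 per share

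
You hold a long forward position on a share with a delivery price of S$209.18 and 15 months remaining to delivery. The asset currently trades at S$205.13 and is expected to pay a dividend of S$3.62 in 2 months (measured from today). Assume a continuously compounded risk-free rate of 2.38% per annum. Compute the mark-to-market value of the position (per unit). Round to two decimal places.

PV(remaining dividends) I = 3.62·e^(−0.0238·2/12) = 3.6057
Current forward F = (S − I)·e^(rT) = (205.13 − 3.6057)·e^(0.0238·15/12) = 201.5243 × 1.030197 = 207.6097
Value (long) = (F − K)·e^(−rT) = (207.6097 − 209.18) × 0.970688 = -1.5243
Value = -S$1.52

-S$1.52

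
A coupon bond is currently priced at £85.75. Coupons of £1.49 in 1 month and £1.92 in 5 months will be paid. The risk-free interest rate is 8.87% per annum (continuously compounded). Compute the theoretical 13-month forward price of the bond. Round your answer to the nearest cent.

£90.73

PV(coupons) I = 1.49·e^(−0.0887·1/12) + 1.92·e^(−0.0887·5/12)
I = 1.4790 + 1.8503 = 3.3293
F = (S − I)·e^(rT) = (85.75 − 3.3293) · e^(0.0887·13/12)
= 82.4207 · e^0.096092 = 82.4207 × 1.100860 = £90.73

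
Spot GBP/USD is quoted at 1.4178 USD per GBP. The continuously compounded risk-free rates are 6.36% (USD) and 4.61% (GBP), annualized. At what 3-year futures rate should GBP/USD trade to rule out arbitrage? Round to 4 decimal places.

F = S·e^((r_USD − r_GBP)T) = 1.4178 · e^((0.0636 − 0.0461) × 3)
= 1.4178 · e^0.052500 = 1.4178 × 1.053903
F = 1.4942 USD per GBP

1.4942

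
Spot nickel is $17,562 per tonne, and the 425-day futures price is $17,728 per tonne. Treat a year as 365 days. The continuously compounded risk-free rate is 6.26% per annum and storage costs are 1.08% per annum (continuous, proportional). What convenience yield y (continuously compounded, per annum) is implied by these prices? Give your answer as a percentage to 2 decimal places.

6.53%

F = S·e^((r+u−y)T) ⇒ (r+u−y) = ln(F/S)/T
ln(17728/17562) = 0.009408; /T ⇒ 0.008080
y = r + u − ln(F/S)/T = 0.0626 + 0.0108 − 0.008080 = 0.065320
y = 6.53%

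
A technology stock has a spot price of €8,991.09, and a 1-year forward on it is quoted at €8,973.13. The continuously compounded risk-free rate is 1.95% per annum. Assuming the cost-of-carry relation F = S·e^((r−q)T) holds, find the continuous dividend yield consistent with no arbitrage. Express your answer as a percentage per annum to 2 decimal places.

From F = S·e^((r−q)T): (r − q) = ln(F/S)/T
ln(8973.13/8991.09) = ln(0.998002) = -0.002000
(r − q) = -0.002000 / (1) = -0.002000
q = r − ln(F/S)/T = 0.0195 + 0.002000 = 0.021500
q = 2.15%

2.15%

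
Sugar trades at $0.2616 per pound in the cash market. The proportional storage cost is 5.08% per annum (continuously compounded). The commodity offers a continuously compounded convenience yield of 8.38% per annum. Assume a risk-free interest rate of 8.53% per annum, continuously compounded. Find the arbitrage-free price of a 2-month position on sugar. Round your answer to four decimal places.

Net carry = r + u − y = 0.0853 + 0.0508 − 0.0838 = 0.0523
F = S·e^((r+u−y)T) = 0.2616 · e^(0.0523 × 2/12) = 0.2616 · e^0.008717
= 0.2616 × 1.008755 = $0.2639 per pound

$0.2639 per pound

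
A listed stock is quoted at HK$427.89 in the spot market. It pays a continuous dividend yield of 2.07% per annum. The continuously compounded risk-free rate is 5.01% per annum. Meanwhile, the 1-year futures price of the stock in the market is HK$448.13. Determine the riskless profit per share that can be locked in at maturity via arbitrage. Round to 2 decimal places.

HK$7.47 per share

Fair futures: F* = S·e^(carry·T), with carry = (r − q) = 0.0501 − 0.0207 = 0.0294
F* = 427.89 · e^(0.0294 × 1) = 427.89 · e^0.029400 = 427.89 × 1.029836 = HK$440.6565
Market HK$448.13 > fair HK$440.6565: forward overpriced → cash-and-carry (buy spot, short the forward).
At maturity, profit = |F_mkt − F*| = |448.13 − 440.6565| = HK$7.47 per share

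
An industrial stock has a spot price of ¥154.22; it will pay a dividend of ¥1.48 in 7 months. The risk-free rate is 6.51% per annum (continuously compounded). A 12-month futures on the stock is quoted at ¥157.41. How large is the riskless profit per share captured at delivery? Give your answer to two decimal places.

¥5.66 per share

PV(dividends) I = 1.48·e^(−0.0651·7/12) = 1.4249
Fair futures F* = (S − I)·e^(rT) = (154.22 − 1.4249)·e^0.065100 = 152.7951 × 1.067266 = 163.0730
Market ¥157.41 < fair 163.0730: forward underpriced → reverse cash-and-carry (short the stock, invest proceeds at r, pay the dividends, go long the forward).
Profit at T = |F_mkt − F*| = |157.41 − 163.0730| = ¥5.66 per share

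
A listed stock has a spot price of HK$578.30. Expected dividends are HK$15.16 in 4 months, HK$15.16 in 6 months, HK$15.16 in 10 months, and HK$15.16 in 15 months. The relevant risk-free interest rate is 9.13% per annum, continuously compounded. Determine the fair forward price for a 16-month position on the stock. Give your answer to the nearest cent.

PV(dividends) I = 15.16·e^(−0.0913·4/12) + 15.16·e^(−0.0913·6/12) + 15.16·e^(−0.0913·10/12) + 15.16·e^(−0.0913·15/12)
I = 14.7056 + 14.4835 + 14.0494 + 13.5249 = 56.7634
F = (S − I)·e^(rT) = (578.30 − 56.7634) · e^(0.0913·16/12)
= 521.5366 · e^0.121733 = 521.5366 × 1.129452 = HK$589.05

HK$589.05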